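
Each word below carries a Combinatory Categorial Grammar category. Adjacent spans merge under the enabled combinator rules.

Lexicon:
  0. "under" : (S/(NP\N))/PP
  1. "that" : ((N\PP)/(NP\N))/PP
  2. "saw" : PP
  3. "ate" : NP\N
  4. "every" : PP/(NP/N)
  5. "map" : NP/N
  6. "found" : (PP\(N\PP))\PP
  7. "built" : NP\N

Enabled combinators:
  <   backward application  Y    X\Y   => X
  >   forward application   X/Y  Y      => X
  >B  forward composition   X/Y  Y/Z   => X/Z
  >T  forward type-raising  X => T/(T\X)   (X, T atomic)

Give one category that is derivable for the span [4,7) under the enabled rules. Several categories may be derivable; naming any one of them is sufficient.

PP\(N\PP)

[0,8] S   >
  [0,7] S/(NP\N)   >
    [0,1] "under" : (S/(NP\N))/PP
    [1,7] PP   <
      [1,4] N\PP   >
        [1,3] (N\PP)/(NP\N)   >
          [1,2] "that" : ((N\PP)/(NP\N))/PP
          [2,3] "saw" : PP
        [3,4] "ate" : NP\N
      [4,7] PP\(N\PP)   <
        [4,6] PP   >
          [4,5] "every" : PP/(NP/N)
          [5,6] "map" : NP/N
        [6,7] "found" : (PP\(N\PP))\PP
  [7,8] "built" : NP\N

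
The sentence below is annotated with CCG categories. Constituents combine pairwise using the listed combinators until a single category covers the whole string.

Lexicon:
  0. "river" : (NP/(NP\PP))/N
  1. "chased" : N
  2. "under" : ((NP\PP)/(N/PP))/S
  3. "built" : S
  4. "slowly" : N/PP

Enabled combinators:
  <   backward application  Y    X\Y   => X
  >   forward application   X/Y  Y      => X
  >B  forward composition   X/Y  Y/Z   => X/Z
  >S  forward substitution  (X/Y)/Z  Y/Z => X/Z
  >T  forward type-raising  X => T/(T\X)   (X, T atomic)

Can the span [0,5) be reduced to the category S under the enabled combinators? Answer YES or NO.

NO

(NP/(NP\PP))/N N ((NP\PP)/(N/PP))/S S N/PP
CKY chart[0,5] = {N/(N\NP), NP, NP/(NP\NP), PP/(PP\NP), S/(S\NP)}; S ∉ chart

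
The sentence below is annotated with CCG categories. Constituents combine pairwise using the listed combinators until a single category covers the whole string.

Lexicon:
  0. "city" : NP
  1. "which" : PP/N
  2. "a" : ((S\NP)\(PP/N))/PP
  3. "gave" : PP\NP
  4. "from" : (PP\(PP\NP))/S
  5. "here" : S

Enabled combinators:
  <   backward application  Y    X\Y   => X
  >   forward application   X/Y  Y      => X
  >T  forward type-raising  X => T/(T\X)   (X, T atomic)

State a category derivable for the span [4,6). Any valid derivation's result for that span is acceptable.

[0,6] S   >
  [0,1] S/(S\NP)   >T
    [0,1] "city" : NP
  [1,6] S\NP   <
    [1,2] "which" : PP/N
    [2,6] (S\NP)\(PP/N)   >
      [2,3] "a" : ((S\NP)\(PP/N))/PP
      [3,6] PP   <
        [3,4] "gave" : PP\NP
        [4,6] PP\(PP\NP)   >
          [4,5] "from" : (PP\(PP\NP))/S
          [5,6] "here" : S

PP\(PP\NP)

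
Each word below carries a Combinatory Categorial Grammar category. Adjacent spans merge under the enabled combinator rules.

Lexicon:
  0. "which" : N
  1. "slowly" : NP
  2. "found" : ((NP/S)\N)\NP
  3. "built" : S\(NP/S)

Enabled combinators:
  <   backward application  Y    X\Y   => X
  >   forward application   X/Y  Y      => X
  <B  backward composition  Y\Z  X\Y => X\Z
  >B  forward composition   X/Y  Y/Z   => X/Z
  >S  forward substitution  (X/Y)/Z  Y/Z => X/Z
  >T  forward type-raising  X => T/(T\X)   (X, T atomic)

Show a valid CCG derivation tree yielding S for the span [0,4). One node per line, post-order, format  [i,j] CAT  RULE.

[0,4] S   <
  [0,1] "which" : N
  [1,4] S\N   <B
    [1,3] (NP/S)\N   <
      [1,2] "slowly" : NP
      [2,3] "found" : ((NP/S)\N)\NP
    [3,4] "built" : S\(NP/S)

[0,1] N  lex  "which"
[1,2] NP  lex  "slowly"
[2,3] ((NP/S)\N)\NP  lex  "found"
[1,3] (NP/S)\N  <  k=2
[3,4] S\(NP/S)  lex  "built"
[1,4] S\N  <B  k=3
[0,4] S  <  k=1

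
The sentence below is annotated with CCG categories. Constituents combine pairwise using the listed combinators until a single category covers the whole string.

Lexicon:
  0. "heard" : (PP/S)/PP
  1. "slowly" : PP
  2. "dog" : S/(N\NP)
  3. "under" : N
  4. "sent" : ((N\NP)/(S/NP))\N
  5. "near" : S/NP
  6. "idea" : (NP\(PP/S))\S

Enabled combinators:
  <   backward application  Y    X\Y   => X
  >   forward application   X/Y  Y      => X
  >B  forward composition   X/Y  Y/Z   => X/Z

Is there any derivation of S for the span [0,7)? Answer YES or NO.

NO

(PP/S)/PP PP S/(N\NP) N ((N\NP)/(S/NP))\N S/NP (NP\(PP/S))\S
CKY chart[0,7] = {NP}; S ∉ chart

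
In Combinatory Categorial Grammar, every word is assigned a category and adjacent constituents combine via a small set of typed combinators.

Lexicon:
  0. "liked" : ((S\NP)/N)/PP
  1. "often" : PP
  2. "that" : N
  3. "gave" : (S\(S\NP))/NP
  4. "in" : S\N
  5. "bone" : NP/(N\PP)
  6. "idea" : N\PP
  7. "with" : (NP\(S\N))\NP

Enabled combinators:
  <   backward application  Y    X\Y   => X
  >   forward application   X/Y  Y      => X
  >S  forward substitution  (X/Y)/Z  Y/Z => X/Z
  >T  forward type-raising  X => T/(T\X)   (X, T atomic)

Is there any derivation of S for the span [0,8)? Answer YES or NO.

YES

[0,8] S   <
  [0,3] S\NP   >
    [0,2] (S\NP)/N   >
      [0,1] "liked" : ((S\NP)/N)/PP
      [1,2] "often" : PP
    [2,3] "that" : N
  [3,8] S\(S\NP)   >
    [3,4] "gave" : (S\(S\NP))/NP
    [4,8] NP   <
      [4,5] "in" : S\N
      [5,8] NP\(S\N)   <
        [5,7] NP   >
          [5,6] "bone" : NP/(N\PP)
          [6,7] "idea" : N\PP
        [7,8] "with" : (NP\(S\N))\NP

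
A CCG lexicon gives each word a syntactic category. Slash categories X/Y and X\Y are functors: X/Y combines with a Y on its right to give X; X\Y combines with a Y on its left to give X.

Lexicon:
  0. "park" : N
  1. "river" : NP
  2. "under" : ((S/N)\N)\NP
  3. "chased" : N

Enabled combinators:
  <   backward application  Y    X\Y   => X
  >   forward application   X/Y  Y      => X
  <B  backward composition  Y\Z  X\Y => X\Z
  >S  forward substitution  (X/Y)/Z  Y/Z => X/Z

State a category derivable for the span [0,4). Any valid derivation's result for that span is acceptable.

S

[0,4] S   >
  [0,3] S/N   <
    [0,1] "park" : N
    [1,3] (S/N)\N   <
      [1,2] "river" : NP
      [2,3] "under" : ((S/N)\N)\NP
  [3,4] "chased" : N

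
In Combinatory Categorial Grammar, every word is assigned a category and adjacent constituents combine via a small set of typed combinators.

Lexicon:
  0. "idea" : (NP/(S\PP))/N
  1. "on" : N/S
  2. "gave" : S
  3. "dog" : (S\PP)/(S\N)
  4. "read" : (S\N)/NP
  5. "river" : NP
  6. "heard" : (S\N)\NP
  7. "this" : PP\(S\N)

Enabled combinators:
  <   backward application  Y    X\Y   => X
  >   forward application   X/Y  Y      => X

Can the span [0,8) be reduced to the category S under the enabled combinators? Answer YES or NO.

NO

(NP/(S\PP))/N N/S S (S\PP)/(S\N) (S\N)/NP NP (S\N)\NP PP\(S\N)
CKY chart[0,8] = {PP}; S ∉ chart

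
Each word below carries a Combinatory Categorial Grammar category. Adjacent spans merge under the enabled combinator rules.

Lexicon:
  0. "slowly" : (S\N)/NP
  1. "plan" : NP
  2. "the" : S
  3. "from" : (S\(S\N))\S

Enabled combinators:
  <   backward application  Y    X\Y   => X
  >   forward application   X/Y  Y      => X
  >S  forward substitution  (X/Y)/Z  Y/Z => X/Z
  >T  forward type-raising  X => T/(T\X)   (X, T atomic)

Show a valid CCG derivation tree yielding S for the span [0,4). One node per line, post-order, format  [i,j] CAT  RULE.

[0,1] (S\N)/NP  lex  "slowly"
[1,2] NP  lex  "plan"
[0,2] S\N  >  k=1
[2,3] S  lex  "the"
[3,4] (S\(S\N))\S  lex  "from"
[2,4] S\(S\N)  <  k=3
[0,4] S  <  k=2

[0,4] S   <
  [0,2] S\N   >
    [0,1] "slowly" : (S\N)/NP
    [1,2] "plan" : NP
  [2,4] S\(S\N)   <
    [2,3] "the" : S
    [3,4] "from" : (S\(S\N))\S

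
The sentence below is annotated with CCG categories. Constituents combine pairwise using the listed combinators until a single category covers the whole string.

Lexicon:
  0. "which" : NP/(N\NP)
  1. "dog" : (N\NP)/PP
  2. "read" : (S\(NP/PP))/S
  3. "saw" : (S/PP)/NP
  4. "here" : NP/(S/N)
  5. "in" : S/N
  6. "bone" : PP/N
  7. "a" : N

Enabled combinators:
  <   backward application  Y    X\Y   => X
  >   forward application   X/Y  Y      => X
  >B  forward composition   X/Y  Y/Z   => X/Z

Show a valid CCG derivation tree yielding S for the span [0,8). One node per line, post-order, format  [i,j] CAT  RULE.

[0,1] NP/(N\NP)  lex  "which"
[1,2] (N\NP)/PP  lex  "dog"
[0,2] NP/PP  >B  k=1
[2,3] (S\(NP/PP))/S  lex  "read"
[3,4] (S/PP)/NP  lex  "saw"
[4,5] NP/(S/N)  lex  "here"
[5,6] S/N  lex  "in"
[4,6] NP  >  k=5
[3,6] S/PP  >  k=4
[6,7] PP/N  lex  "bone"
[7,8] N  lex  "a"
[6,8] PP  >  k=7
[3,8] S  >  k=6
[2,8] S\(NP/PP)  >  k=3
[0,8] S  <  k=2

[0,8] S   <
  [0,2] NP/PP   >B
    [0,1] "which" : NP/(N\NP)
    [1,2] "dog" : (N\NP)/PP
  [2,8] S\(NP/PP)   >
    [2,3] "read" : (S\(NP/PP))/S
    [3,8] S   >
      [3,6] S/PP   >
        [3,4] "saw" : (S/PP)/NP
        [4,6] NP   >
          [4,5] "here" : NP/(S/N)
          [5,6] "in" : S/N
      [6,8] PP   >
        [6,7] "bone" : PP/N
        [7,8] "a" : N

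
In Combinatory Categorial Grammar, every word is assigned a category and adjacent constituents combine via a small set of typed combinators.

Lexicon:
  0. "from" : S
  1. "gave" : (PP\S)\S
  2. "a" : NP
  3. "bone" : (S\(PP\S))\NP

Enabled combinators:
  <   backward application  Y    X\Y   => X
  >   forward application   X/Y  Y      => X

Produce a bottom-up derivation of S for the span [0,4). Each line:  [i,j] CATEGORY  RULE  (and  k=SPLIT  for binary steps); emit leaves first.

[0,1] S  lex  "from"
[1,2] (PP\S)\S  lex  "gave"
[0,2] PP\S  <  k=1
[2,3] NP  lex  "a"
[3,4] (S\(PP\S))\NP  lex  "bone"
[2,4] S\(PP\S)  <  k=3
[0,4] S  <  k=2

[0,4] S   <
  [0,2] PP\S   <
    [0,1] "from" : S
    [1,2] "gave" : (PP\S)\S
  [2,4] S\(PP\S)   <
    [2,3] "a" : NP
    [3,4] "bone" : (S\(PP\S))\NP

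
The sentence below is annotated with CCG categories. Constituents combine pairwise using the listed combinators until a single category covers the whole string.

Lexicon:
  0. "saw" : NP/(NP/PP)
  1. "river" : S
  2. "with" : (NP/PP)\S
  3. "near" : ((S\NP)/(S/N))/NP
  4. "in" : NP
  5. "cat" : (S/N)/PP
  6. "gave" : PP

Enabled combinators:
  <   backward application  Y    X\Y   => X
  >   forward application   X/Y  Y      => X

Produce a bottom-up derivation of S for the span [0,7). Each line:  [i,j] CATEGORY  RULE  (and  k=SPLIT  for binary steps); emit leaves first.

[0,7] S   <
  [0,3] NP   >
    [0,1] "saw" : NP/(NP/PP)
    [1,3] NP/PP   <
      [1,2] "river" : S
      [2,3] "with" : (NP/PP)\S
  [3,7] S\NP   >
    [3,5] (S\NP)/(S/N)   >
      [3,4] "near" : ((S\NP)/(S/N))/NP
      [4,5] "in" : NP
    [5,7] S/N   >
      [5,6] "cat" : (S/N)/PP
      [6,7] "gave" : PP

[0,1] NP/(NP/PP)  lex  "saw"
[1,2] S  lex  "river"
[2,3] (NP/PP)\S  lex  "with"
[1,3] NP/PP  <  k=2
[0,3] NP  >  k=1
[3,4] ((S\NP)/(S/N))/NP  lex  "near"
[4,5] NP  lex  "in"
[3,5] (S\NP)/(S/N)  >  k=4
[5,6] (S/N)/PP  lex  "cat"
[6,7] PP  lex  "gave"
[5,7] S/N  >  k=6
[3,7] S\NP  >  k=5
[0,7] S  <  k=3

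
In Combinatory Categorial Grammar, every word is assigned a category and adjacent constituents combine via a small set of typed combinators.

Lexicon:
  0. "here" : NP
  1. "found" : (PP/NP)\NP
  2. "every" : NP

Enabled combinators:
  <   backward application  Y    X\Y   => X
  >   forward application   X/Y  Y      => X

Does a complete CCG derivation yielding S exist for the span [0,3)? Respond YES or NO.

NO

NP (PP/NP)\NP NP
CKY chart[0,3] = {PP}; S ∉ chart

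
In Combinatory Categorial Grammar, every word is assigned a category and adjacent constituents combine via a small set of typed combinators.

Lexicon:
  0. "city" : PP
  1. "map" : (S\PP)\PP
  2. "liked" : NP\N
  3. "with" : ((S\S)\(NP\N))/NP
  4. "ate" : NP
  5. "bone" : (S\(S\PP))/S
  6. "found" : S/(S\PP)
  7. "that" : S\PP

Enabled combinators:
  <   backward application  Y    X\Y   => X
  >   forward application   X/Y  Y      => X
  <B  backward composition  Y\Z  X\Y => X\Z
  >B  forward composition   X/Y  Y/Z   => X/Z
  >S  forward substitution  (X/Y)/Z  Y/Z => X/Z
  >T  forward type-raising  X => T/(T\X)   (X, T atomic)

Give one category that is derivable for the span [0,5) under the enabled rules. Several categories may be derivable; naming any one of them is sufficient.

S\PP

[0,8] S   <
  [0,5] S\PP   <B
    [0,2] S\PP   <
      [0,1] "city" : PP
      [1,2] "map" : (S\PP)\PP
    [2,5] S\S   <
      [2,3] "liked" : NP\N
      [3,5] (S\S)\(NP\N)   >
        [3,4] "with" : ((S\S)\(NP\N))/NP
        [4,5] "ate" : NP
  [5,8] S\(S\PP)   >
    [5,6] "bone" : (S\(S\PP))/S
    [6,8] S   >
      [6,7] "found" : S/(S\PP)
      [7,8] "that" : S\PP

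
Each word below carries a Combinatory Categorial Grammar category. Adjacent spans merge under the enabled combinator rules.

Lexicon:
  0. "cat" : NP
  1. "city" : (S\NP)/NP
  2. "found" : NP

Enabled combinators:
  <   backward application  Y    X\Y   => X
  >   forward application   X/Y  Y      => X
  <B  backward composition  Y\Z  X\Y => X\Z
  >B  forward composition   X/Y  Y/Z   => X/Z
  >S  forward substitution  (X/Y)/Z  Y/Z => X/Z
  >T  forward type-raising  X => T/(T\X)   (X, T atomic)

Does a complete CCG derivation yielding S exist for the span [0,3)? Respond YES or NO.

YES

[0,3] S   <
  [0,1] "cat" : NP
  [1,3] S\NP   >
    [1,2] "city" : (S\NP)/NP
    [2,3] "found" : NP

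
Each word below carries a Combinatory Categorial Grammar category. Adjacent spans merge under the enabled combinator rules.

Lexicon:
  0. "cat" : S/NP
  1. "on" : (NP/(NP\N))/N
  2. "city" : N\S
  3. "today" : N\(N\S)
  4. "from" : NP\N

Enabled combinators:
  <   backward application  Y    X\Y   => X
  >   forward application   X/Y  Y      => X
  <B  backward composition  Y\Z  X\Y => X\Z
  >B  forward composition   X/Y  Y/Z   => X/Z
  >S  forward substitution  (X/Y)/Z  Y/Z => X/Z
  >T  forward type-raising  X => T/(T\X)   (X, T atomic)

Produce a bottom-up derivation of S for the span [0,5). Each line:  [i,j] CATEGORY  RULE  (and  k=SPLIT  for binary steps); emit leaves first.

[0,1] S/NP  lex  "cat"
[1,2] (NP/(NP\N))/N  lex  "on"
[2,3] N\S  lex  "city"
[3,4] N\(N\S)  lex  "today"
[2,4] N  <  k=3
[1,4] NP/(NP\N)  >  k=2
[4,5] NP\N  lex  "from"
[1,5] NP  >  k=4
[0,5] S  >  k=1

[0,5] S   >
  [0,1] "cat" : S/NP
  [1,5] NP   >
    [1,4] NP/(NP\N)   >
      [1,2] "on" : (NP/(NP\N))/N
      [2,4] N   <
        [2,3] "city" : N\S
        [3,4] "today" : N\(N\S)
    [4,5] "from" : NP\N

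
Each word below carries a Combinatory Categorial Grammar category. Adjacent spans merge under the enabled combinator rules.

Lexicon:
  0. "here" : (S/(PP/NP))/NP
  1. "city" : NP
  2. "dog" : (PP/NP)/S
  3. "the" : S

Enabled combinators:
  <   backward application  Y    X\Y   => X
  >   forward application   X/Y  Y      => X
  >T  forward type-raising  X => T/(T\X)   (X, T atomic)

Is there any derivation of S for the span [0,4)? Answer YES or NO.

[0,4] S   >
  [0,2] S/(PP/NP)   >
    [0,1] "here" : (S/(PP/NP))/NP
    [1,2] "city" : NP
  [2,4] PP/NP   >
    [2,3] "dog" : (PP/NP)/S
    [3,4] "the" : S

YES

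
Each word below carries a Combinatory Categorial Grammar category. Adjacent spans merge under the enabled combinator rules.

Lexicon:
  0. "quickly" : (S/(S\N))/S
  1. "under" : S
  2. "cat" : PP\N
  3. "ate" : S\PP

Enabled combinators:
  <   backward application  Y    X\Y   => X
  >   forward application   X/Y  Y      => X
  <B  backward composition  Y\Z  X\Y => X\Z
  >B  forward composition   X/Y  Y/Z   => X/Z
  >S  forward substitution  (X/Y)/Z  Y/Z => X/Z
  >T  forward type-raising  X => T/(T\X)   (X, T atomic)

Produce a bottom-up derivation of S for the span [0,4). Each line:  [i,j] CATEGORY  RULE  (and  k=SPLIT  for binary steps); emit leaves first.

[0,1] (S/(S\N))/S  lex  "quickly"
[1,2] S  lex  "under"
[0,2] S/(S\N)  >  k=1
[2,3] PP\N  lex  "cat"
[3,4] S\PP  lex  "ate"
[2,4] S\N  <B  k=3
[0,4] S  >  k=2

[0,4] S   >
  [0,2] S/(S\N)   >
    [0,1] "quickly" : (S/(S\N))/S
    [1,2] "under" : S
  [2,4] S\N   <B
    [2,3] "cat" : PP\N
    [3,4] "ate" : S\PP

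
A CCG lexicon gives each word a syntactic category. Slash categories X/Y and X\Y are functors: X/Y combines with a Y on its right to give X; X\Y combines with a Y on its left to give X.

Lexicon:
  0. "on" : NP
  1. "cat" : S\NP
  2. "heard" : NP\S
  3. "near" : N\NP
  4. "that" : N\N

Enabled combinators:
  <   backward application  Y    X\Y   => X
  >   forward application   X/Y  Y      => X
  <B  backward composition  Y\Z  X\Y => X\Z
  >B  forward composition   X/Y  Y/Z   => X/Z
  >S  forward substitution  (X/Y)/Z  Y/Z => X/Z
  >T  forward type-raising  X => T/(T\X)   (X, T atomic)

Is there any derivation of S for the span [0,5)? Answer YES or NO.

NO

NP S\NP NP\S N\NP N\N
CKY chart[0,5] = {N, N/(N\N), NP/(NP\N), PP/(PP\N), S/(S\N)}; S ∉ chart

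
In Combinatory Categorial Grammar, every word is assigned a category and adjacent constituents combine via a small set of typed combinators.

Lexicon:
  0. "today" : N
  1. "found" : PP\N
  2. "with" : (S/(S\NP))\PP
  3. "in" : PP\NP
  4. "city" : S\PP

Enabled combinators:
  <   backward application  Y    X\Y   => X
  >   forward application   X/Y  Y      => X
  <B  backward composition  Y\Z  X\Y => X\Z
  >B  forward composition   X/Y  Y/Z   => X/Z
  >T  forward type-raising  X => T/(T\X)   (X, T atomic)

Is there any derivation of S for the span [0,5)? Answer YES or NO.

YES

[0,5] S   >
  [0,3] S/(S\NP)   <
    [0,2] PP   <
      [0,1] "today" : N
      [1,2] "found" : PP\N
    [2,3] "with" : (S/(S\NP))\PP
  [3,5] S\NP   <B
    [3,4] "in" : PP\NP
    [4,5] "city" : S\PP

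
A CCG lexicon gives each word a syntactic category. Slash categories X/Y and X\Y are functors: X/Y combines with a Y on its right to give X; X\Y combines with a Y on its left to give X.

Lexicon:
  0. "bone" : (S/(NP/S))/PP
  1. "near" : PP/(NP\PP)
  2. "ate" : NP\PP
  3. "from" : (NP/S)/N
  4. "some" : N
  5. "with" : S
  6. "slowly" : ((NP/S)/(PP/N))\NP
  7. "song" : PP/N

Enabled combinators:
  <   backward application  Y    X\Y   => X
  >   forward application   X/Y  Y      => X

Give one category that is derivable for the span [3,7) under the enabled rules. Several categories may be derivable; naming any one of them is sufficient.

(NP/S)/(PP/N)

[0,8] S   >
  [0,3] S/(NP/S)   >
    [0,1] "bone" : (S/(NP/S))/PP
    [1,3] PP   >
      [1,2] "near" : PP/(NP\PP)
      [2,3] "ate" : NP\PP
  [3,8] NP/S   >
    [3,7] (NP/S)/(PP/N)   <
      [3,6] NP   >
        [3,5] NP/S   >
          [3,4] "from" : (NP/S)/N
          [4,5] "some" : N
        [5,6] "with" : S
      [6,7] "slowly" : ((NP/S)/(PP/N))\NP
    [7,8] "song" : PP/N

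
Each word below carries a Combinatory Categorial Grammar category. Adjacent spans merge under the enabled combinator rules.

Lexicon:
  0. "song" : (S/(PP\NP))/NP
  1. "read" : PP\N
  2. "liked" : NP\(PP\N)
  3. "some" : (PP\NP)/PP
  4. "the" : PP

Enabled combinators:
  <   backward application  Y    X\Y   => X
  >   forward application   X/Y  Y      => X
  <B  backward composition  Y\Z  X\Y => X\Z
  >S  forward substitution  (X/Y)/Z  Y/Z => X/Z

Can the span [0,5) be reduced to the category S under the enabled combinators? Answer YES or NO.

YES

[0,5] S   >
  [0,3] S/(PP\NP)   >
    [0,1] "song" : (S/(PP\NP))/NP
    [1,3] NP   <
      [1,2] "read" : PP\N
      [2,3] "liked" : NP\(PP\N)
  [3,5] PP\NP   >
    [3,4] "some" : (PP\NP)/PP
    [4,5] "the" : PP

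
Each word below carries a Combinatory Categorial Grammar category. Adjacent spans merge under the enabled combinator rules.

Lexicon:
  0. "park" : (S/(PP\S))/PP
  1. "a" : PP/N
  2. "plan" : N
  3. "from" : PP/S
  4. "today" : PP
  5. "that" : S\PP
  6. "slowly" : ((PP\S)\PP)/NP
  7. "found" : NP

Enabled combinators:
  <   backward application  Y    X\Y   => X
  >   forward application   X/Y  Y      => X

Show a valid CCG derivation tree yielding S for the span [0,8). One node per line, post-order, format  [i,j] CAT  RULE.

[0,8] S   >
  [0,3] S/(PP\S)   >
    [0,1] "park" : (S/(PP\S))/PP
    [1,3] PP   >
      [1,2] "a" : PP/N
      [2,3] "plan" : N
  [3,8] PP\S   <
    [3,6] PP   >
      [3,4] "from" : PP/S
      [4,6] S   <
        [4,5] "today" : PP
        [5,6] "that" : S\PP
    [6,8] (PP\S)\PP   >
      [6,7] "slowly" : ((PP\S)\PP)/NP
      [7,8] "found" : NP

[0,1] (S/(PP\S))/PP  lex  "park"
[1,2] PP/N  lex  "a"
[2,3] N  lex  "plan"
[1,3] PP  >  k=2
[0,3] S/(PP\S)  >  k=1
[3,4] PP/S  lex  "from"
[4,5] PP  lex  "today"
[5,6] S\PP  lex  "that"
[4,6] S  <  k=5
[3,6] PP  >  k=4
[6,7] ((PP\S)\PP)/NP  lex  "slowly"
[7,8] NP  lex  "found"
[6,8] (PP\S)\PP  >  k=7
[3,8] PP\S  <  k=6
[0,8] S  >  k=3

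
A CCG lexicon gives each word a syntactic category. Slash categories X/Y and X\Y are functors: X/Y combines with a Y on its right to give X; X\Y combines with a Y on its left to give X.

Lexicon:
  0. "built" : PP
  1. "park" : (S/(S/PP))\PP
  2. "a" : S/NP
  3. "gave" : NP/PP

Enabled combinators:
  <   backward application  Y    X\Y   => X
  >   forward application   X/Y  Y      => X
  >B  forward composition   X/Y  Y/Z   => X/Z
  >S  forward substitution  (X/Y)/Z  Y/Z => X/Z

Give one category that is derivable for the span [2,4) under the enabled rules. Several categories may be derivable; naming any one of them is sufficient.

S/PP

[0,4] S   >
  [0,2] S/(S/PP)   <
    [0,1] "built" : PP
    [1,2] "park" : (S/(S/PP))\PP
  [2,4] S/PP   >B
    [2,3] "a" : S/NP
    [3,4] "gave" : NP/PP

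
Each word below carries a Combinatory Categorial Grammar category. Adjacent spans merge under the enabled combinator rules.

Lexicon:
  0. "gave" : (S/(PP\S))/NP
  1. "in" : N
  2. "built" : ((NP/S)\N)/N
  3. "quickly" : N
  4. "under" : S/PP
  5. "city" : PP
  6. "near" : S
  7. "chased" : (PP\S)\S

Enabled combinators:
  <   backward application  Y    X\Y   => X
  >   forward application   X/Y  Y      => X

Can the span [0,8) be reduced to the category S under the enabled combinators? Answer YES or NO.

[0,8] S   >
  [0,6] S/(PP\S)   >
    [0,1] "gave" : (S/(PP\S))/NP
    [1,6] NP   >
      [1,4] NP/S   <
        [1,2] "in" : N
        [2,4] (NP/S)\N   >
          [2,3] "built" : ((NP/S)\N)/N
          [3,4] "quickly" : N
      [4,6] S   >
        [4,5] "under" : S/PP
        [5,6] "city" : PP
  [6,8] PP\S   <
    [6,7] "near" : S
    [7,8] "chased" : (PP\S)\S

YES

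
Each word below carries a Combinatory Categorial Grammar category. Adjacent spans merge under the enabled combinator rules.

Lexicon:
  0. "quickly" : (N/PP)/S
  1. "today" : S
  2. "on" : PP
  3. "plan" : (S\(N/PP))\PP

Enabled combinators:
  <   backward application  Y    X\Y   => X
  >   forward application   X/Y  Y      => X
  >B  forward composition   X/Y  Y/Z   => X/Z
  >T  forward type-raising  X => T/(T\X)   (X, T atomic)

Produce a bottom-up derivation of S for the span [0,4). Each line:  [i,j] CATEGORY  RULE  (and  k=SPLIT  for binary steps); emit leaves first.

[0,4] S   <
  [0,2] N/PP   >
    [0,1] "quickly" : (N/PP)/S
    [1,2] "today" : S
  [2,4] S\(N/PP)   <
    [2,3] "on" : PP
    [3,4] "plan" : (S\(N/PP))\PP

[0,1] (N/PP)/S  lex  "quickly"
[1,2] S  lex  "today"
[0,2] N/PP  >  k=1
[2,3] PP  lex  "on"
[3,4] (S\(N/PP))\PP  lex  "plan"
[2,4] S\(N/PP)  <  k=3
[0,4] S  <  k=2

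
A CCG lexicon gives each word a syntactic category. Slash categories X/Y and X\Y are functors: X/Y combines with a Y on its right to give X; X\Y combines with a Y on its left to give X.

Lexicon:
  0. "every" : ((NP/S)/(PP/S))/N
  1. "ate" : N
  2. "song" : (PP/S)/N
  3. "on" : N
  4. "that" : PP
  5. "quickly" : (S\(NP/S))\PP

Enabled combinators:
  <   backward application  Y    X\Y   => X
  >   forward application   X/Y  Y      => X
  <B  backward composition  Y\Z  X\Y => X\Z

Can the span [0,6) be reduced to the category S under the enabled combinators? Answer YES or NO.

[0,6] S   <
  [0,4] NP/S   >
    [0,2] (NP/S)/(PP/S)   >
      [0,1] "every" : ((NP/S)/(PP/S))/N
      [1,2] "ate" : N
    [2,4] PP/S   >
      [2,3] "song" : (PP/S)/N
      [3,4] "on" : N
  [4,6] S\(NP/S)   <
    [4,5] "that" : PP
    [5,6] "quickly" : (S\(NP/S))\PP

YES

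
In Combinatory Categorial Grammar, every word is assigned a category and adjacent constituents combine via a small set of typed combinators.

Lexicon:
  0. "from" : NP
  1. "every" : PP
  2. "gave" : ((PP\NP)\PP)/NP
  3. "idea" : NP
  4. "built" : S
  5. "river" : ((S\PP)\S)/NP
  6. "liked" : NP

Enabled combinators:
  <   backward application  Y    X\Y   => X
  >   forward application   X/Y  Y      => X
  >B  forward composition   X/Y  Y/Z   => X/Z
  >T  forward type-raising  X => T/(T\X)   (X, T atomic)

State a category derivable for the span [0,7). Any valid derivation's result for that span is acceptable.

[0,7] S   <
  [0,4] PP   >
    [0,1] PP/(PP\NP)   >T
      [0,1] "from" : NP
    [1,4] PP\NP   <
      [1,2] "every" : PP
      [2,4] (PP\NP)\PP   >
        [2,3] "gave" : ((PP\NP)\PP)/NP
        [3,4] "idea" : NP
  [4,7] S\PP   <
    [4,5] "built" : S
    [5,7] (S\PP)\S   >
      [5,6] "river" : ((S\PP)\S)/NP
      [6,7] "liked" : NP

S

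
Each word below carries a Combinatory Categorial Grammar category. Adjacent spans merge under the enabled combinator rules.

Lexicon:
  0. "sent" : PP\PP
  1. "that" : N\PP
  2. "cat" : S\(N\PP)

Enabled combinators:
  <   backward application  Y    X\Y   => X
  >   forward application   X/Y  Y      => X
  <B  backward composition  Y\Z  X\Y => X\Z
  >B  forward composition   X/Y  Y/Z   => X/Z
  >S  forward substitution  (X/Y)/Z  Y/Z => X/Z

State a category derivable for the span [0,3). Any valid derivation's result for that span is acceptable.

S

[0,3] S   <
  [0,2] N\PP   <B
    [0,1] "sent" : PP\PP
    [1,2] "that" : N\PP
  [2,3] "cat" : S\(N\PP)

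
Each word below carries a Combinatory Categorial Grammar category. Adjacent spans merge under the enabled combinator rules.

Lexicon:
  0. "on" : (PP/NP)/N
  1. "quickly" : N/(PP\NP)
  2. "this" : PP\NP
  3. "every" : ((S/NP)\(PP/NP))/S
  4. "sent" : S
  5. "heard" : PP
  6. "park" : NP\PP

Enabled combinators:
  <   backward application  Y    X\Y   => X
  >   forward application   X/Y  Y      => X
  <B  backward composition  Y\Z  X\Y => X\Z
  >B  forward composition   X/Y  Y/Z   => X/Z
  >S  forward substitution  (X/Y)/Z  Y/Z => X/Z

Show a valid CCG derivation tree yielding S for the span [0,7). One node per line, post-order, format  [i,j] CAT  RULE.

[0,7] S   >
  [0,5] S/NP   <
    [0,3] PP/NP   >
      [0,1] "on" : (PP/NP)/N
      [1,3] N   >
        [1,2] "quickly" : N/(PP\NP)
        [2,3] "this" : PP\NP
    [3,5] (S/NP)\(PP/NP)   >
      [3,4] "every" : ((S/NP)\(PP/NP))/S
      [4,5] "sent" : S
  [5,7] NP   <
    [5,6] "heard" : PP
    [6,7] "park" : NP\PP

[0,1] (PP/NP)/N  lex  "on"
[1,2] N/(PP\NP)  lex  "quickly"
[2,3] PP\NP  lex  "this"
[1,3] N  >  k=2
[0,3] PP/NP  >  k=1
[3,4] ((S/NP)\(PP/NP))/S  lex  "every"
[4,5] S  lex  "sent"
[3,5] (S/NP)\(PP/NP)  >  k=4
[0,5] S/NP  <  k=3
[5,6] PP  lex  "heard"
[6,7] NP\PP  lex  "park"
[5,7] NP  <  k=6
[0,7] S  >  k=5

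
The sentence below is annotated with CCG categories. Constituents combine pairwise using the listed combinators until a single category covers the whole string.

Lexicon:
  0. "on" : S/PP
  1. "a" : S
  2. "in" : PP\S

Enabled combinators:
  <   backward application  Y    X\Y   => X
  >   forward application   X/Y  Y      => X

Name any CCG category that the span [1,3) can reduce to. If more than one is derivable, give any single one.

[0,3] S   >
  [0,1] "on" : S/PP
  [1,3] PP   <
    [1,2] "a" : S
    [2,3] "in" : PP\S

PP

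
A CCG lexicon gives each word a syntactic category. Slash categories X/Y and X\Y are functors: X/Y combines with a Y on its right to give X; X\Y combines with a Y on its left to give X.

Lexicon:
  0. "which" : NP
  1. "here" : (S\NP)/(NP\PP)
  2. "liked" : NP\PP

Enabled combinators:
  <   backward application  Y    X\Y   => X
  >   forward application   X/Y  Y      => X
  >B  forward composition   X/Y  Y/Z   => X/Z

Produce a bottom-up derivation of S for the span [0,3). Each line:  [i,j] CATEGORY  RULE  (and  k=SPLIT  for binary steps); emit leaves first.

[0,1] NP  lex  "which"
[1,2] (S\NP)/(NP\PP)  lex  "here"
[2,3] NP\PP  lex  "liked"
[1,3] S\NP  >  k=2
[0,3] S  <  k=1

[0,3] S   <
  [0,1] "which" : NP
  [1,3] S\NP   >
    [1,2] "here" : (S\NP)/(NP\PP)
    [2,3] "liked" : NP\PP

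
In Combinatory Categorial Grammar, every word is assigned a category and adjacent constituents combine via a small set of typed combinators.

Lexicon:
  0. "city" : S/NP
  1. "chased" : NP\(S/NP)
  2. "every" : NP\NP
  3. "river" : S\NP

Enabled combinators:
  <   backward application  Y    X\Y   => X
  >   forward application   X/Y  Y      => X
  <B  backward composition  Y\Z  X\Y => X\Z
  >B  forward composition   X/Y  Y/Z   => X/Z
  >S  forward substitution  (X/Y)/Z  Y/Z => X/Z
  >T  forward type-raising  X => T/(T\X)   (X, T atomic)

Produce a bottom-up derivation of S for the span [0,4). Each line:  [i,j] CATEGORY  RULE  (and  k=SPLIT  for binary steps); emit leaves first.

[0,4] S   <
  [0,2] NP   <
    [0,1] "city" : S/NP
    [1,2] "chased" : NP\(S/NP)
  [2,4] S\NP   <B
    [2,3] "every" : NP\NP
    [3,4] "river" : S\NP

[0,1] S/NP  lex  "city"
[1,2] NP\(S/NP)  lex  "chased"
[0,2] NP  <  k=1
[2,3] NP\NP  lex  "every"
[3,4] S\NP  lex  "river"
[2,4] S\NP  <B  k=3
[0,4] S  <  k=2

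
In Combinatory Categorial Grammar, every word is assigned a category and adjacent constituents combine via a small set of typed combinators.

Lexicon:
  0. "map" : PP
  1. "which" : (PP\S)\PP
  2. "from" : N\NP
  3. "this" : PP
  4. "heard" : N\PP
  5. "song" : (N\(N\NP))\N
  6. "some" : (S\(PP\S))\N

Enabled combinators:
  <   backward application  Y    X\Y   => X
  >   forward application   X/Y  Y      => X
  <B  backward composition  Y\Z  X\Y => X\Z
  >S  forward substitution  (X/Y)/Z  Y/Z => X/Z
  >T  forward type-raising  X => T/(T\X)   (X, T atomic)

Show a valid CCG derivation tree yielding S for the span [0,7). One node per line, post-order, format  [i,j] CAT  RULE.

[0,7] S   <
  [0,1] "map" : PP
  [1,7] S\PP   <B
    [1,2] "which" : (PP\S)\PP
    [2,7] S\(PP\S)   <
      [2,6] N   <
        [2,3] "from" : N\NP
        [3,6] N\(N\NP)   <
          [3,5] N   >
            [3,4] N/(N\PP)   >T
              [3,4] "this" : PP
            [4,5] "heard" : N\PP
          [5,6] "song" : (N\(N\NP))\N
      [6,7] "some" : (S\(PP\S))\N

[0,1] PP  lex  "map"
[1,2] (PP\S)\PP  lex  "which"
[2,3] N\NP  lex  "from"
[3,4] PP  lex  "this"
[3,4] N/(N\PP)  >T
[4,5] N\PP  lex  "heard"
[3,5] N  >  k=4
[5,6] (N\(N\NP))\N  lex  "song"
[3,6] N\(N\NP)  <  k=5
[2,6] N  <  k=3
[6,7] (S\(PP\S))\N  lex  "some"
[2,7] S\(PP\S)  <  k=6
[1,7] S\PP  <B  k=2
[0,7] S  <  k=1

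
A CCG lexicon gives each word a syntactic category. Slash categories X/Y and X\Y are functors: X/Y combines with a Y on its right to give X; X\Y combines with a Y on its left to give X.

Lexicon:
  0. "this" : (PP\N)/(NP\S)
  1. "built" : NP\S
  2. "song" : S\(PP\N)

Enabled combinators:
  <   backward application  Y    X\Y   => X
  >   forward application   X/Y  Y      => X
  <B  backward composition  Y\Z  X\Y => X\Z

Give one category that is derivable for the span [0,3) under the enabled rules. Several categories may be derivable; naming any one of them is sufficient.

[0,3] S   <
  [0,2] PP\N   >
    [0,1] "this" : (PP\N)/(NP\S)
    [1,2] "built" : NP\S
  [2,3] "song" : S\(PP\N)

S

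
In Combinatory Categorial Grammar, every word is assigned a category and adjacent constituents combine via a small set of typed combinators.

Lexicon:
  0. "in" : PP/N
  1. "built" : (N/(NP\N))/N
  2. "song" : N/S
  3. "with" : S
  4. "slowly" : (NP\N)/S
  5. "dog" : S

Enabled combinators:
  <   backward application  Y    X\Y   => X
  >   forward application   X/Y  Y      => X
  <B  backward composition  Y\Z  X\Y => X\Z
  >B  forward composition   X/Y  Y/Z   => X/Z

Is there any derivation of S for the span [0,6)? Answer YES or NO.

NO

PP/N (N/(NP\N))/N N/S S (NP\N)/S S
CKY chart[0,6] = {PP}; S ∉ chart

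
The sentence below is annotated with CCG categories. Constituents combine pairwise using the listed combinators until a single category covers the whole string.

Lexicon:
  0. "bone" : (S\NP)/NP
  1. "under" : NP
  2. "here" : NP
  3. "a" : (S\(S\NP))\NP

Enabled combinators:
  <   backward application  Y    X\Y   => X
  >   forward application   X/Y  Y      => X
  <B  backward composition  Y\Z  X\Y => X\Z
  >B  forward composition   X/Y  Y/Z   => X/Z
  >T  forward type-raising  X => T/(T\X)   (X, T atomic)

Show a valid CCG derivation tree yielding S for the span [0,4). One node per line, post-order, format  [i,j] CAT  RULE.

[0,1] (S\NP)/NP  lex  "bone"
[1,2] NP  lex  "under"
[0,2] S\NP  >  k=1
[2,3] NP  lex  "here"
[3,4] (S\(S\NP))\NP  lex  "a"
[2,4] S\(S\NP)  <  k=3
[0,4] S  <  k=2

[0,4] S   <
  [0,2] S\NP   >
    [0,1] "bone" : (S\NP)/NP
    [1,2] "under" : NP
  [2,4] S\(S\NP)   <
    [2,3] "here" : NP
    [3,4] "a" : (S\(S\NP))\NP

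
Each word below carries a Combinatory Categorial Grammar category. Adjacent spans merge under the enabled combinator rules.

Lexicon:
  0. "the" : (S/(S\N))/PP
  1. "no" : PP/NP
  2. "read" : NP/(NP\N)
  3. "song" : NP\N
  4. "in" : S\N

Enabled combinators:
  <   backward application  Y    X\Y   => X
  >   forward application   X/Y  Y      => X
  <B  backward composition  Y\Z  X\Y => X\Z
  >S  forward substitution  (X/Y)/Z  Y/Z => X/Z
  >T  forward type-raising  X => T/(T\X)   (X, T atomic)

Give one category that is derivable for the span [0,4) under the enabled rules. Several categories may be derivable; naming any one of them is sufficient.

[0,5] S   >
  [0,4] S/(S\N)   >
    [0,1] "the" : (S/(S\N))/PP
    [1,4] PP   >
      [1,2] "no" : PP/NP
      [2,4] NP   >
        [2,3] "read" : NP/(NP\N)
        [3,4] "song" : NP\N
  [4,5] "in" : S\N

S/(S\N)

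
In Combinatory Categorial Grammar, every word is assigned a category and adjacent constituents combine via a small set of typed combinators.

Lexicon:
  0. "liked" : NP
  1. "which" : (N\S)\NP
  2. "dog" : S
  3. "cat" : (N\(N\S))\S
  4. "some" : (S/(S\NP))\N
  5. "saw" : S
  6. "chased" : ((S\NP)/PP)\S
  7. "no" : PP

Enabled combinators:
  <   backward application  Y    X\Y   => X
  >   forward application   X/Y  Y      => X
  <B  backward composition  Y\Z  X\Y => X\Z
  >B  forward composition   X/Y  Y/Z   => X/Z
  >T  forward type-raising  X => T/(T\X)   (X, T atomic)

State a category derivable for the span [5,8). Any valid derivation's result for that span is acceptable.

S\NP

[0,8] S   >
  [0,5] S/(S\NP)   <
    [0,4] N   <
      [0,2] N\S   <
        [0,1] "liked" : NP
        [1,2] "which" : (N\S)\NP
      [2,4] N\(N\S)   <
        [2,3] "dog" : S
        [3,4] "cat" : (N\(N\S))\S
    [4,5] "some" : (S/(S\NP))\N
  [5,8] S\NP   >
    [5,7] (S\NP)/PP   <
      [5,6] "saw" : S
      [6,7] "chased" : ((S\NP)/PP)\S
    [7,8] "no" : PP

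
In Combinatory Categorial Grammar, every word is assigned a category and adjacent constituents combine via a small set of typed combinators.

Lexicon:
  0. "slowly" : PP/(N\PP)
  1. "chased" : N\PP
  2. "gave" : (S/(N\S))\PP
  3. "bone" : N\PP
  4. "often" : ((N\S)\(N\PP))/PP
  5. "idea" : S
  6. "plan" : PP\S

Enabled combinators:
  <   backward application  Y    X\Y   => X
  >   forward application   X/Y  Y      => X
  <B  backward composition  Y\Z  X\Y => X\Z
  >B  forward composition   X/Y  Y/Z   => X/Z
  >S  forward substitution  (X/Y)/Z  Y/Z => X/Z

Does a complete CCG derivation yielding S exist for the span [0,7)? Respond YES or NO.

YES

[0,7] S   >
  [0,3] S/(N\S)   <
    [0,2] PP   >
      [0,1] "slowly" : PP/(N\PP)
      [1,2] "chased" : N\PP
    [2,3] "gave" : (S/(N\S))\PP
  [3,7] N\S   <
    [3,4] "bone" : N\PP
    [4,7] (N\S)\(N\PP)   >
      [4,5] "often" : ((N\S)\(N\PP))/PP
      [5,7] PP   <
        [5,6] "idea" : S
        [6,7] "plan" : PP\S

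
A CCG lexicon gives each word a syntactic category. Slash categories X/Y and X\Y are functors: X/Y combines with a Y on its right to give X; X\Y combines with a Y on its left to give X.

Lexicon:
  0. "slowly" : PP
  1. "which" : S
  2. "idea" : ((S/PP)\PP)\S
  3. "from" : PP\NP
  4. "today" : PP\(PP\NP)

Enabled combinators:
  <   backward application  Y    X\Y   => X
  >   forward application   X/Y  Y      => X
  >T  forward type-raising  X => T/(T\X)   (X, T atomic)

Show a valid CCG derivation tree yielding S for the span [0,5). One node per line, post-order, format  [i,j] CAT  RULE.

[0,1] PP  lex  "slowly"
[1,2] S  lex  "which"
[2,3] ((S/PP)\PP)\S  lex  "idea"
[1,3] (S/PP)\PP  <  k=2
[0,3] S/PP  <  k=1
[3,4] PP\NP  lex  "from"
[4,5] PP\(PP\NP)  lex  "today"
[3,5] PP  <  k=4
[0,5] S  >  k=3

[0,5] S   >
  [0,3] S/PP   <
    [0,1] "slowly" : PP
    [1,3] (S/PP)\PP   <
      [1,2] "which" : S
      [2,3] "idea" : ((S/PP)\PP)\S
  [3,5] PP   <
    [3,4] "from" : PP\NP
    [4,5] "today" : PP\(PP\NP)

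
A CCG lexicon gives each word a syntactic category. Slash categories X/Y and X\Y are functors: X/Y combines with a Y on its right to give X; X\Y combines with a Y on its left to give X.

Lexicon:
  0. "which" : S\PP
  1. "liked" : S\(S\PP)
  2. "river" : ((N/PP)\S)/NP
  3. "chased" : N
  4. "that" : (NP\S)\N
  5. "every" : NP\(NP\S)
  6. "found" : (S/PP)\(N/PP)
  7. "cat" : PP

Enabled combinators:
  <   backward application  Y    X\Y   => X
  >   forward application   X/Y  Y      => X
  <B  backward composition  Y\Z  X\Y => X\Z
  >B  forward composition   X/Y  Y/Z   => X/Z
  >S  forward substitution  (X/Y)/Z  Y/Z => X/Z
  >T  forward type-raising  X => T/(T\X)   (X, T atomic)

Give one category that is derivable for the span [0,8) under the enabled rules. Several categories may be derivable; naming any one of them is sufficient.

[0,8] S   >
  [0,7] S/PP   <
    [0,6] N/PP   <
      [0,2] S   <
        [0,1] "which" : S\PP
        [1,2] "liked" : S\(S\PP)
      [2,6] (N/PP)\S   >
        [2,3] "river" : ((N/PP)\S)/NP
        [3,6] NP   <
          [3,5] NP\S   <
            [3,4] "chased" : N
            [4,5] "that" : (NP\S)\N
          [5,6] "every" : NP\(NP\S)
    [6,7] "found" : (S/PP)\(N/PP)
  [7,8] "cat" : PP

S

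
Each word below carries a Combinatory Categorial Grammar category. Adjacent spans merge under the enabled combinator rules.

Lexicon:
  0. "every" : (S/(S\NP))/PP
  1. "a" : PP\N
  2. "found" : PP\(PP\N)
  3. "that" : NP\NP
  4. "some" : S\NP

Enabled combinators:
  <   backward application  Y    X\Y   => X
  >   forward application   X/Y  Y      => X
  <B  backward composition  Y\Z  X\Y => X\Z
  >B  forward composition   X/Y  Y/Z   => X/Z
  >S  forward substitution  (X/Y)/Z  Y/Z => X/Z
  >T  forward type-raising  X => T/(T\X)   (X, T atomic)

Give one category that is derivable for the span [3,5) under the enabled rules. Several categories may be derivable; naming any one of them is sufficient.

S\NP

[0,5] S   >
  [0,3] S/(S\NP)   >
    [0,1] "every" : (S/(S\NP))/PP
    [1,3] PP   <
      [1,2] "a" : PP\N
      [2,3] "found" : PP\(PP\N)
  [3,5] S\NP   <B
    [3,4] "that" : NP\NP
    [4,5] "some" : S\NP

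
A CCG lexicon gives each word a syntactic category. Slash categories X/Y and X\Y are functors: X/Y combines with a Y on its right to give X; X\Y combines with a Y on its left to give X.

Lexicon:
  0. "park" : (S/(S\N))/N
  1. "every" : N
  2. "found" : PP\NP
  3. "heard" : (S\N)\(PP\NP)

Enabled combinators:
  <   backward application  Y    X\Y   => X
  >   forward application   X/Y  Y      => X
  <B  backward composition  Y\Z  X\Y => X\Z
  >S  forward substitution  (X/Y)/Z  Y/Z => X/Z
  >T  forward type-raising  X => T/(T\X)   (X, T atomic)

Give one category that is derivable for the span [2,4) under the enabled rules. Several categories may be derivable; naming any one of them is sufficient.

[0,4] S   >
  [0,2] S/(S\N)   >
    [0,1] "park" : (S/(S\N))/N
    [1,2] "every" : N
  [2,4] S\N   <
    [2,3] "found" : PP\NP
    [3,4] "heard" : (S\N)\(PP\NP)

S\N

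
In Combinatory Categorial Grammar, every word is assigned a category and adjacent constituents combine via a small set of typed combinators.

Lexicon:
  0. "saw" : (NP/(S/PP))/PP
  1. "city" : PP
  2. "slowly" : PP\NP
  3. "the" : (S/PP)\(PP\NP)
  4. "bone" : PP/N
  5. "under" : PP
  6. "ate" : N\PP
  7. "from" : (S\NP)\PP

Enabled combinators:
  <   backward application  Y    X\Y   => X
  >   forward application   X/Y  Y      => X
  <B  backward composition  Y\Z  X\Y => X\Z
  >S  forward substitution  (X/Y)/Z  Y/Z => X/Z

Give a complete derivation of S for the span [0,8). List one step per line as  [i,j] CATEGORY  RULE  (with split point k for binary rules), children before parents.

[0,1] (NP/(S/PP))/PP  lex  "saw"
[1,2] PP  lex  "city"
[0,2] NP/(S/PP)  >  k=1
[2,3] PP\NP  lex  "slowly"
[3,4] (S/PP)\(PP\NP)  lex  "the"
[2,4] S/PP  <  k=3
[0,4] NP  >  k=2
[4,5] PP/N  lex  "bone"
[5,6] PP  lex  "under"
[6,7] N\PP  lex  "ate"
[5,7] N  <  k=6
[4,7] PP  >  k=5
[7,8] (S\NP)\PP  lex  "from"
[4,8] S\NP  <  k=7
[0,8] S  <  k=4

[0,8] S   <
  [0,4] NP   >
    [0,2] NP/(S/PP)   >
      [0,1] "saw" : (NP/(S/PP))/PP
      [1,2] "city" : PP
    [2,4] S/PP   <
      [2,3] "slowly" : PP\NP
      [3,4] "the" : (S/PP)\(PP\NP)
  [4,8] S\NP   <
    [4,7] PP   >
      [4,5] "bone" : PP/N
      [5,7] N   <
        [5,6] "under" : PP
        [6,7] "ate" : N\PP
    [7,8] "from" : (S\NP)\PP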